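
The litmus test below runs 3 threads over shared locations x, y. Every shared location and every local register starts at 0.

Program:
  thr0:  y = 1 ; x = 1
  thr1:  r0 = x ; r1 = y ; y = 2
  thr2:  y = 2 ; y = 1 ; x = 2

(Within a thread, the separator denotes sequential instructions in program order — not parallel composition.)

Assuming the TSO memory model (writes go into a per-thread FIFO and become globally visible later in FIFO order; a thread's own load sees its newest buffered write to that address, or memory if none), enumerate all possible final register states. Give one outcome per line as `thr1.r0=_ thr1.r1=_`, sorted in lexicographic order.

outcome vector order: (thr1.r0,thr1.r1)
|TSO outcomes| = 6

thr1.r0=0 thr1.r1=0
thr1.r0=0 thr1.r1=1
thr1.r0=0 thr1.r1=2
thr1.r0=1 thr1.r1=1
thr1.r0=1 thr1.r1=2
thr1.r0=2 thr1.r1=1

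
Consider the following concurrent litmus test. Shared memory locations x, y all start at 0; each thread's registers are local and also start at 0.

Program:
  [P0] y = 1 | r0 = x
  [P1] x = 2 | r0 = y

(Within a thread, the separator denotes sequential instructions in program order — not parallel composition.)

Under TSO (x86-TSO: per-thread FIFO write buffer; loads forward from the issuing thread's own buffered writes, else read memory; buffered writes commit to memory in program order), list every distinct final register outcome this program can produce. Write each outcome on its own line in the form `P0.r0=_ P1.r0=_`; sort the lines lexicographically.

outcome vector order: (P0.r0,P1.r0)
|TSO outcomes| = 4

P0.r0=0 P1.r0=0
P0.r0=0 P1.r0=1
P0.r0=2 P1.r0=0
P0.r0=2 P1.r0=1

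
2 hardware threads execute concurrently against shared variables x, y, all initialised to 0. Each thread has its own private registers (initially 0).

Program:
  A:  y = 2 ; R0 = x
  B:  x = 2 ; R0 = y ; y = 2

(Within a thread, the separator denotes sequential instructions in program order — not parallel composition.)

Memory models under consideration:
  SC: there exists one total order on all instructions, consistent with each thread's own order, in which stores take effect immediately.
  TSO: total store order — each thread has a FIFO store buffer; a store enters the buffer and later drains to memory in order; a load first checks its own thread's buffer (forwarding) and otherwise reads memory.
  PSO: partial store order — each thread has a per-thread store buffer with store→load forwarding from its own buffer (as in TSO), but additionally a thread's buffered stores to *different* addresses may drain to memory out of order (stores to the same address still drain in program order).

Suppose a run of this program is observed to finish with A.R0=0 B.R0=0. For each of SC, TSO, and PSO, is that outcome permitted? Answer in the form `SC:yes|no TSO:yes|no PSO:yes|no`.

SC:no TSO:yes PSO:yes

outcome vector order: (A.R0,B.R0)
[SC] allowed = {(0,2) (2,0) (2,2)}
[TSO] allowed = {(0,0) (0,2) (2,0) (2,2)}
[PSO] allowed = {(0,0) (0,2) (2,0) (2,2)}
target (0,0) ∈ {TSO,PSO}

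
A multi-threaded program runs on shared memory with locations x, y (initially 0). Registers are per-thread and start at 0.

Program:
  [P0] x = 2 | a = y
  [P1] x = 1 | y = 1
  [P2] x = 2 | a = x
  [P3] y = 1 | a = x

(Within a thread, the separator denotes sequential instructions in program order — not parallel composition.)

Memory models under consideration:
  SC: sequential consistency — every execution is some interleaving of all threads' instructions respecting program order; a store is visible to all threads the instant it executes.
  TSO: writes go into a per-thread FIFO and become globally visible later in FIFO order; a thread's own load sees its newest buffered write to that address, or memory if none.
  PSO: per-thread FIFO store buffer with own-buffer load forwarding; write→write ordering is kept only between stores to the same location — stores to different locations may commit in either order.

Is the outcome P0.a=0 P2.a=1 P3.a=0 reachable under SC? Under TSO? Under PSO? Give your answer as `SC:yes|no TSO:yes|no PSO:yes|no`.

SC:no TSO:yes PSO:yes

outcome vector order: (P0.a,P2.a,P3.a)
SC: 10 outcomes — {<0 1 1> <0 1 2> <0 2 1> <0 2 2> <1 1 0> <1 1 1> <1 1 2> <1 2 0> <1 2 1> <1 2 2>}
TSO: 12 outcomes — {<0 1 0> <0 1 1> <0 1 2> <0 2 0> <0 2 1> <0 2 2> <1 1 0> <1 1 1> <1 1 2> <1 2 0> <1 2 1> <1 2 2>}
PSO: 12 outcomes — {<0 1 0> <0 1 1> <0 1 2> <0 2 0> <0 2 1> <0 2 2> <1 1 0> <1 1 1> <1 1 2> <1 2 0> <1 2 1> <1 2 2>}
target <0 1 0> ∈ {TSO,PSO}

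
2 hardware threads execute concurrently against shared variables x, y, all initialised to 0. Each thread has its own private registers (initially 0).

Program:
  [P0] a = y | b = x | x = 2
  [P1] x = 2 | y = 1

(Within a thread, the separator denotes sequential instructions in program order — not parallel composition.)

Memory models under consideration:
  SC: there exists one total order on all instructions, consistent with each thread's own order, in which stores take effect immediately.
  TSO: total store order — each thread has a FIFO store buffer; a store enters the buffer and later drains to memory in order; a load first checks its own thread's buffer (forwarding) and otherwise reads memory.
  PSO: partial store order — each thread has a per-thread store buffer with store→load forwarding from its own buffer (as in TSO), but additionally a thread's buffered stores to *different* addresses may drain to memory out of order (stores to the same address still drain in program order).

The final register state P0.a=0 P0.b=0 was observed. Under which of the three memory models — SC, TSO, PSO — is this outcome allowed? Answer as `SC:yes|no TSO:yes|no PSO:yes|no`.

outcome vector order: (P0.a,P0.b)
[SC] allowed = {(0,0); (0,2); (1,2)}
[TSO] allowed = {(0,0); (0,2); (1,2)}
[PSO] allowed = {(0,0); (0,2); (1,0); (1,2)}
target (0,0) ∈ {SC,TSO,PSO}

SC:yes TSO:yes PSO:yes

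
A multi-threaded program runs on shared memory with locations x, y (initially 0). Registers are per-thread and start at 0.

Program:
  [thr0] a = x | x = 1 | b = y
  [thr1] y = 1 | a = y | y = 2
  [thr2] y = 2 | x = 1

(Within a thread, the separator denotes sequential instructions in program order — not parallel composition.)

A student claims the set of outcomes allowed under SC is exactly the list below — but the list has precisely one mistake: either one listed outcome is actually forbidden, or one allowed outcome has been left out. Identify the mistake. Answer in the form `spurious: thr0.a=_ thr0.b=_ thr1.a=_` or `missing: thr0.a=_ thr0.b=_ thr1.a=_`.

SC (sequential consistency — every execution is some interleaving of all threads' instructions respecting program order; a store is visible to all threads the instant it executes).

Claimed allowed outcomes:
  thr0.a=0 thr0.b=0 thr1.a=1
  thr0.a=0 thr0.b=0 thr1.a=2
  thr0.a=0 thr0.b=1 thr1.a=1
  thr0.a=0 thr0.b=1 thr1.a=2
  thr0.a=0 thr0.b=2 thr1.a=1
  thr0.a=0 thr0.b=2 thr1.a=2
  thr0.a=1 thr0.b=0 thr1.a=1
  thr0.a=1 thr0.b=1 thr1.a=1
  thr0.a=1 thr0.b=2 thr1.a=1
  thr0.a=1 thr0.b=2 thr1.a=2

outcome vector order: (thr0.a,thr0.b,thr1.a)
SC (9): 001 002 011 012 021 022 111 121 122
claimed∖SC = {101}

spurious: thr0.a=1 thr0.b=0 thr1.a=1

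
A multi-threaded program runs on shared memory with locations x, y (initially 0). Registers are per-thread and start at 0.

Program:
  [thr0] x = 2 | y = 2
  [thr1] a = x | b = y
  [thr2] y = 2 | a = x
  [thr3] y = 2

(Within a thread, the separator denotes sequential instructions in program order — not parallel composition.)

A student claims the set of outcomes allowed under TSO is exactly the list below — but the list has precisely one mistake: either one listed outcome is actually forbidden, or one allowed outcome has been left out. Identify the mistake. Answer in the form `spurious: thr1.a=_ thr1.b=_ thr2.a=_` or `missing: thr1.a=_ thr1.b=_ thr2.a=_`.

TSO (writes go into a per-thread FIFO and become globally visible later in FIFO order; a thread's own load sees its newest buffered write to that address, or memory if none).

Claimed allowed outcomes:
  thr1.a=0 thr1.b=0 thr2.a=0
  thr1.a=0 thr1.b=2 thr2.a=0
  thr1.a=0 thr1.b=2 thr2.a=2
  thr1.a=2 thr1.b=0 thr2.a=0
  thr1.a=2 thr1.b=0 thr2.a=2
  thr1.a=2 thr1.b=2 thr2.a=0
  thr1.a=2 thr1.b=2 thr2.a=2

missing: thr1.a=0 thr1.b=0 thr2.a=2

outcome vector order: (thr1.a,thr1.b,thr2.a)
under TSO → 0/0/0, 0/0/2, 0/2/0, 0/2/2, 2/0/0, 2/0/2, 2/2/0, 2/2/2
TSO∖claimed = {0/0/2}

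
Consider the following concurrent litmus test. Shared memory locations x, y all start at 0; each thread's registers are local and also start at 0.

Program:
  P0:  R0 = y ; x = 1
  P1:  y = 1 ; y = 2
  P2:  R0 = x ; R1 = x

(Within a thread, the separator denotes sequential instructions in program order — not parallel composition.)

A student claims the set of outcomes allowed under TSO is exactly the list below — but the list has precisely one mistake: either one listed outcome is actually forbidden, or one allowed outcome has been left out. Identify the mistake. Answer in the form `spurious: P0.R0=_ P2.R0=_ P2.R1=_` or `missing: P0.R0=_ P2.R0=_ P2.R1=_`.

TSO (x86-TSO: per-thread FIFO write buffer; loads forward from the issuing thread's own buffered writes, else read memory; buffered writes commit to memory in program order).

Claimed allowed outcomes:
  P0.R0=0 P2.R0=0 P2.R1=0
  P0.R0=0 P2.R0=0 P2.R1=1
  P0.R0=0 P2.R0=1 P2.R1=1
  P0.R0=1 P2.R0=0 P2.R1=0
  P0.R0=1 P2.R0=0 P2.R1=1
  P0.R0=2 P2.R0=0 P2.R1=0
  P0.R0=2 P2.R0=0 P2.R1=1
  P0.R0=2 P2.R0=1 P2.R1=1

missing: P0.R0=1 P2.R0=1 P2.R1=1

outcome vector order: (P0.R0,P2.R0,P2.R1)
TSO (9): 0/0/0; 0/0/1; 0/1/1; 1/0/0; 1/0/1; 1/1/1; 2/0/0; 2/0/1; 2/1/1
TSO∖claimed = {1/1/1}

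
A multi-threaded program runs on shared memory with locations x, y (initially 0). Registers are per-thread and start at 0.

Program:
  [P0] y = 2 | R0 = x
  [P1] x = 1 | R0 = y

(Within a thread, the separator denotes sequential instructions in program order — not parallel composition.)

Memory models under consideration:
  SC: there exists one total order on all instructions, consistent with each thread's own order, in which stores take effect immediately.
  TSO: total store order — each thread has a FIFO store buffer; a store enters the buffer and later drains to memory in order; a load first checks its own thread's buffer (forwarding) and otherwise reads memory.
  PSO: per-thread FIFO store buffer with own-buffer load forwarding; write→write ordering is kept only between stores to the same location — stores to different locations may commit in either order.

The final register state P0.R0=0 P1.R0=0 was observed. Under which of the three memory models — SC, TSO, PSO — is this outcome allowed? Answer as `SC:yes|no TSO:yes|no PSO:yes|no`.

SC:no TSO:yes PSO:yes

outcome vector order: (P0.R0,P1.R0)
SC: 3 outcomes — {0/2 1/0 1/2}
TSO: 4 outcomes — {0/0 0/2 1/0 1/2}
PSO: 4 outcomes — {0/0 0/2 1/0 1/2}
target 0/0 ∈ {TSO,PSO}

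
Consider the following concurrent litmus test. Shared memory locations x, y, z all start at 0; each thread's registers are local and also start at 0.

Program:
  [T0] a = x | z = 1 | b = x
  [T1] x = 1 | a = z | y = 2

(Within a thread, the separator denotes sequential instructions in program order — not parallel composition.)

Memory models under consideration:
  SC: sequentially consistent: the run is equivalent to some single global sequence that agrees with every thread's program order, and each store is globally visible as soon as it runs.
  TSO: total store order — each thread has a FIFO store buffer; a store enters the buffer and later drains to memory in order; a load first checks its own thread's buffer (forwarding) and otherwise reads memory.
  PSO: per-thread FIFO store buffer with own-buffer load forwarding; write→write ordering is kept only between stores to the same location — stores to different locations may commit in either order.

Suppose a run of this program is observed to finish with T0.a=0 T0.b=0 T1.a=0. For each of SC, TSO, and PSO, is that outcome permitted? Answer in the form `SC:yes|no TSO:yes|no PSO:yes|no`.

SC:no TSO:yes PSO:yes

outcome vector order: (T0.a,T0.b,T1.a)
SC: 5 outcomes — {(0,0,1); (0,1,0); (0,1,1); (1,1,0); (1,1,1)}
TSO: 6 outcomes — {(0,0,0); (0,0,1); (0,1,0); (0,1,1); (1,1,0); (1,1,1)}
PSO: 6 outcomes — {(0,0,0); (0,0,1); (0,1,0); (0,1,1); (1,1,0); (1,1,1)}
target (0,0,0) ∈ {TSO,PSO}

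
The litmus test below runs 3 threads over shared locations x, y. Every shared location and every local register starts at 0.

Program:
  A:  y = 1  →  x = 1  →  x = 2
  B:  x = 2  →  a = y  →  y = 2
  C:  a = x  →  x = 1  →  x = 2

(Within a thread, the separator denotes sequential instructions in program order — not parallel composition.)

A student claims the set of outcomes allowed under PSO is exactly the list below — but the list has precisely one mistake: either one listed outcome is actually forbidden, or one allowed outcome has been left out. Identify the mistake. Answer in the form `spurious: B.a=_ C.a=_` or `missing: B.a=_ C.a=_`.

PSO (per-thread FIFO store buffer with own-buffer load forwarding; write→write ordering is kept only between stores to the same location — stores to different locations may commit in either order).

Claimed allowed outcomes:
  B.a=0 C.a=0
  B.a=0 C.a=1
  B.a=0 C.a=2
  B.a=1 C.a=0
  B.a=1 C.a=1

missing: B.a=1 C.a=2

outcome vector order: (B.a,C.a)
PSO (6): 0/0; 0/1; 0/2; 1/0; 1/1; 1/2
PSO∖claimed = {1/2}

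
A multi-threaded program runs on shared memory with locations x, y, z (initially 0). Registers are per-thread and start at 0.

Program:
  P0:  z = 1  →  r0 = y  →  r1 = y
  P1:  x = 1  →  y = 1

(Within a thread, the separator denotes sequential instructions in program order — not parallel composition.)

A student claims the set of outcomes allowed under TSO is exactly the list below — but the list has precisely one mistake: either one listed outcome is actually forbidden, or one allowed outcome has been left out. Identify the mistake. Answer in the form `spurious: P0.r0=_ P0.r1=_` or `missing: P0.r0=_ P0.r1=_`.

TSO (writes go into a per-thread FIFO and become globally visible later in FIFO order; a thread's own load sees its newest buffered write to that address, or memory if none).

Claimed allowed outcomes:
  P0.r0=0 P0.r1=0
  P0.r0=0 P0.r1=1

missing: P0.r0=1 P0.r1=1

outcome vector order: (P0.r0,P0.r1)
under TSO → 0/0, 0/1, 1/1
TSO∖claimed = {1/1}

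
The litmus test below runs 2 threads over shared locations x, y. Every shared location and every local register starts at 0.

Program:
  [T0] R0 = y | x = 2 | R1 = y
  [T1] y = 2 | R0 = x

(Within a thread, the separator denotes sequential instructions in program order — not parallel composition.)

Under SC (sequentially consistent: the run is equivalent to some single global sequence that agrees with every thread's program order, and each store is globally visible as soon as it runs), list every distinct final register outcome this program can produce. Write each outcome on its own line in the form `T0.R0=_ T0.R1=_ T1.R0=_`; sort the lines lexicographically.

outcome vector order: (T0.R0,T0.R1,T1.R0)
|SC outcomes| = 5

T0.R0=0 T0.R1=0 T1.R0=2
T0.R0=0 T0.R1=2 T1.R0=0
T0.R0=0 T0.R1=2 T1.R0=2
T0.R0=2 T0.R1=2 T1.R0=0
T0.R0=2 T0.R1=2 T1.R0=2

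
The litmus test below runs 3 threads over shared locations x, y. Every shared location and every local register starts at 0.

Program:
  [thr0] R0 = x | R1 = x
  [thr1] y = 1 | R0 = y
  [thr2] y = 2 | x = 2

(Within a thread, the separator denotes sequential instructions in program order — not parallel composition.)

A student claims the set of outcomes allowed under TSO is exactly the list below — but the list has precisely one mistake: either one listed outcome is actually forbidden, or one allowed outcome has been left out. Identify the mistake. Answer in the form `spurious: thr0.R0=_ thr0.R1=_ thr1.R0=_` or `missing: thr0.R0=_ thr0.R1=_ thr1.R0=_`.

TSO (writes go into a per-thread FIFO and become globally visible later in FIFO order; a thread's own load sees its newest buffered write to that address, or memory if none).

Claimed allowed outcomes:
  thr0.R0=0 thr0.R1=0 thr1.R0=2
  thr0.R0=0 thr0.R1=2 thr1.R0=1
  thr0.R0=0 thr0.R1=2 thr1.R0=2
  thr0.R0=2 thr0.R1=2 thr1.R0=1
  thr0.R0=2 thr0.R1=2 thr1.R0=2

outcome vector order: (thr0.R0,thr0.R1,thr1.R0)
under TSO → <0 0 1>, <0 0 2>, <0 2 1>, <0 2 2>, <2 2 1>, <2 2 2>
TSO∖claimed = {<0 0 1>}

missing: thr0.R0=0 thr0.R1=0 thr1.R0=1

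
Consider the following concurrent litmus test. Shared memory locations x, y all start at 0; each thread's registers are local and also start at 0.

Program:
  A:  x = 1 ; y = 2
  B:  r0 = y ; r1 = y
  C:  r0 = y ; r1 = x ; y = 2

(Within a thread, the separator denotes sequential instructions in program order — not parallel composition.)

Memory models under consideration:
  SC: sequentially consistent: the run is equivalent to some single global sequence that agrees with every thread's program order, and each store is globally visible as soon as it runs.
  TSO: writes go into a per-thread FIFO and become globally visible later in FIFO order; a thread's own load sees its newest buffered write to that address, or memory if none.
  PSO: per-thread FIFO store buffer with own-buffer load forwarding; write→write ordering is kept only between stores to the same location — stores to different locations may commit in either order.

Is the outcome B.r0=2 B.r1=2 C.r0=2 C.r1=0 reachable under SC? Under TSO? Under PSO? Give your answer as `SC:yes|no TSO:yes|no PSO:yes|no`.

SC:no TSO:no PSO:yes

outcome vector order: (B.r0,B.r1,C.r0,C.r1)
SC (9): 0000, 0001, 0021, 0200, 0201, 0221, 2200, 2201, 2221
TSO (9): 0000, 0001, 0021, 0200, 0201, 0221, 2200, 2201, 2221
PSO (12): 0000, 0001, 0020, 0021, 0200, 0201, 0220, 0221, 2200, 2201, 2220, 2221
target 2220 ∈ {PSO}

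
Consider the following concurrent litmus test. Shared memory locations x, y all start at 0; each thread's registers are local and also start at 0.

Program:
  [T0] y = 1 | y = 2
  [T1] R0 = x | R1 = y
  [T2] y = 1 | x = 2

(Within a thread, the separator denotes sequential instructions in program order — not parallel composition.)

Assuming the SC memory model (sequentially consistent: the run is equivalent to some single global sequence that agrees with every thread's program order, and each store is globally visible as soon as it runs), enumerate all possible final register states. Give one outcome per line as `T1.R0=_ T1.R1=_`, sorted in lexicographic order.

T1.R0=0 T1.R1=0
T1.R0=0 T1.R1=1
T1.R0=0 T1.R1=2
T1.R0=2 T1.R1=1
T1.R0=2 T1.R1=2

outcome vector order: (T1.R0,T1.R1)
|SC outcomes| = 5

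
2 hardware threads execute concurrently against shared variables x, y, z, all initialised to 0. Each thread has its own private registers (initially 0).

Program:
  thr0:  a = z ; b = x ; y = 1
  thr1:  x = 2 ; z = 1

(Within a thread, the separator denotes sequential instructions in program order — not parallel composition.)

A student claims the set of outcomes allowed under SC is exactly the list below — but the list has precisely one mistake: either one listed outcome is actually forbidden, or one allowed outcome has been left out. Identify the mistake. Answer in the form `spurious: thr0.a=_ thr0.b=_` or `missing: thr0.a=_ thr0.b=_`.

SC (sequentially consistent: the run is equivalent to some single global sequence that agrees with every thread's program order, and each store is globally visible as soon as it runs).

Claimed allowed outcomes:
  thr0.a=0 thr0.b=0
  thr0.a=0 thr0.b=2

missing: thr0.a=1 thr0.b=2

outcome vector order: (thr0.a,thr0.b)
[SC] allowed = {<0 0>, <0 2>, <1 2>}
SC∖claimed = {<1 2>}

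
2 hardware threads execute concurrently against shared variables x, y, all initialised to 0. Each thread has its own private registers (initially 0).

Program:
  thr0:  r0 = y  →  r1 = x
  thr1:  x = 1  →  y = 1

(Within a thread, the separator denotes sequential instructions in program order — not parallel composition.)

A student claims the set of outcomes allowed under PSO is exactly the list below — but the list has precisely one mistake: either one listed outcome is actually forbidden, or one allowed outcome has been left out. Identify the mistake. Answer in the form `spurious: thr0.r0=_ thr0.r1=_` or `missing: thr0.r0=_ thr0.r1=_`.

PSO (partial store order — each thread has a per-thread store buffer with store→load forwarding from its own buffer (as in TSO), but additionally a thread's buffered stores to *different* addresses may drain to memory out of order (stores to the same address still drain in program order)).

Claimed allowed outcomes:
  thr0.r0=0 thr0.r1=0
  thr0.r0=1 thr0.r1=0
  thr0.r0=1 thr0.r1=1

missing: thr0.r0=0 thr0.r1=1

outcome vector order: (thr0.r0,thr0.r1)
[PSO] allowed = {00 01 10 11}
PSO∖claimed = {01}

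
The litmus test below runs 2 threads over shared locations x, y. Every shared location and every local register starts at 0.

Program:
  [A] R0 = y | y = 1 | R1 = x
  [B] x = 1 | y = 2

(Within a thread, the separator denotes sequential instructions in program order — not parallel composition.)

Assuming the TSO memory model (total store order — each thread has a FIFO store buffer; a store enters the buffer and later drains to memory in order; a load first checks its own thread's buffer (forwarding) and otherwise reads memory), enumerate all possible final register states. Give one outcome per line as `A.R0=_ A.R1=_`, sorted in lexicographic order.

A.R0=0 A.R1=0
A.R0=0 A.R1=1
A.R0=2 A.R1=1

outcome vector order: (A.R0,A.R1)
|TSO outcomes| = 3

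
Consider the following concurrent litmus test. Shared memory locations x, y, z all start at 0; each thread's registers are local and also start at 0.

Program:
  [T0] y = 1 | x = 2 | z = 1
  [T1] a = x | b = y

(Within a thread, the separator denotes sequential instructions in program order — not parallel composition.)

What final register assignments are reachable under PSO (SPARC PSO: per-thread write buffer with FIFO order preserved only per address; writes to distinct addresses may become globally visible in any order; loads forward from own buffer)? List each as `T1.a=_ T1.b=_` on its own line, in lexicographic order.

outcome vector order: (T1.a,T1.b)
|PSO outcomes| = 4

T1.a=0 T1.b=0
T1.a=0 T1.b=1
T1.a=2 T1.b=0
T1.a=2 T1.b=1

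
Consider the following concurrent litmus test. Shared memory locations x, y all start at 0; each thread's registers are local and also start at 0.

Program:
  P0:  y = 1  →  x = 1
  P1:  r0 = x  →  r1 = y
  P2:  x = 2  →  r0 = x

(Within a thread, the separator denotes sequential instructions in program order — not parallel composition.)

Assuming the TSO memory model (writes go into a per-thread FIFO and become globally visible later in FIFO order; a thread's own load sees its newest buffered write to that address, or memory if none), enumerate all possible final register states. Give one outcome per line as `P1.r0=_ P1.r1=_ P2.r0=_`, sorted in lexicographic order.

P1.r0=0 P1.r1=0 P2.r0=1
P1.r0=0 P1.r1=0 P2.r0=2
P1.r0=0 P1.r1=1 P2.r0=1
P1.r0=0 P1.r1=1 P2.r0=2
P1.r0=1 P1.r1=1 P2.r0=1
P1.r0=1 P1.r1=1 P2.r0=2
P1.r0=2 P1.r1=0 P2.r0=1
P1.r0=2 P1.r1=0 P2.r0=2
P1.r0=2 P1.r1=1 P2.r0=1
P1.r0=2 P1.r1=1 P2.r0=2

outcome vector order: (P1.r0,P1.r1,P2.r0)
|TSO outcomes| = 10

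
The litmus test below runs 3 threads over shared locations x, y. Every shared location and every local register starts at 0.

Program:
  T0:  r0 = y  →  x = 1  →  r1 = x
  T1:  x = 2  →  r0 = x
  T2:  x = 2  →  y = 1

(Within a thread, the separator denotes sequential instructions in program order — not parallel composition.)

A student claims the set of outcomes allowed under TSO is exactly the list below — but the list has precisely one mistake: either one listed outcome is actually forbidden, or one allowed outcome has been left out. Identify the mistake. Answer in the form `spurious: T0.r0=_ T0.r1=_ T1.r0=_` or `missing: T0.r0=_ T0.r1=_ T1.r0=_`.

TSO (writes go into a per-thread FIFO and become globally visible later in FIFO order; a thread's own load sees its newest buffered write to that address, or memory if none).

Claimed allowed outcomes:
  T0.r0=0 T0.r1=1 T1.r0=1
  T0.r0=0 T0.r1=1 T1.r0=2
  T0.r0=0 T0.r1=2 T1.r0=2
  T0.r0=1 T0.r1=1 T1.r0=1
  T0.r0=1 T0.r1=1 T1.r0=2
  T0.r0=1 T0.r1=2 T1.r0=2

outcome vector order: (T0.r0,T0.r1,T1.r0)
under TSO → <0 1 1>; <0 1 2>; <0 2 1>; <0 2 2>; <1 1 1>; <1 1 2>; <1 2 2>
TSO∖claimed = {<0 2 1>}

missing: T0.r0=0 T0.r1=2 T1.r0=1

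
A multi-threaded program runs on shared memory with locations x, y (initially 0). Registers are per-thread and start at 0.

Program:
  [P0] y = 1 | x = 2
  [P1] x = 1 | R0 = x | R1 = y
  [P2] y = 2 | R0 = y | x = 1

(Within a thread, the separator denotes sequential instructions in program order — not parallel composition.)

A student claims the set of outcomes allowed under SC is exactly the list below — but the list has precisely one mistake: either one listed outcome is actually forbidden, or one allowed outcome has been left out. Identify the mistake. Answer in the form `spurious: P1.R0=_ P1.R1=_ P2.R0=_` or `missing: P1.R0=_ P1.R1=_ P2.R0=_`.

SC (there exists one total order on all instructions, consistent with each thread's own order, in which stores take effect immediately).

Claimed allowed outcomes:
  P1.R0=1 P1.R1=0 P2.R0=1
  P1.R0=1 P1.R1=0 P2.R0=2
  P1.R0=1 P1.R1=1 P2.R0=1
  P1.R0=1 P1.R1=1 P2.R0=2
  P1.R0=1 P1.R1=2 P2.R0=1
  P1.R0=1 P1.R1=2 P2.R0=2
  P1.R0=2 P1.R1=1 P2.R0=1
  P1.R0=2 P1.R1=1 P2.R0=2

missing: P1.R0=2 P1.R1=2 P2.R0=2

outcome vector order: (P1.R0,P1.R1,P2.R0)
[SC] allowed = {(1,0,1), (1,0,2), (1,1,1), (1,1,2), (1,2,1), (1,2,2), (2,1,1), (2,1,2), (2,2,2)}
SC∖claimed = {(2,2,2)}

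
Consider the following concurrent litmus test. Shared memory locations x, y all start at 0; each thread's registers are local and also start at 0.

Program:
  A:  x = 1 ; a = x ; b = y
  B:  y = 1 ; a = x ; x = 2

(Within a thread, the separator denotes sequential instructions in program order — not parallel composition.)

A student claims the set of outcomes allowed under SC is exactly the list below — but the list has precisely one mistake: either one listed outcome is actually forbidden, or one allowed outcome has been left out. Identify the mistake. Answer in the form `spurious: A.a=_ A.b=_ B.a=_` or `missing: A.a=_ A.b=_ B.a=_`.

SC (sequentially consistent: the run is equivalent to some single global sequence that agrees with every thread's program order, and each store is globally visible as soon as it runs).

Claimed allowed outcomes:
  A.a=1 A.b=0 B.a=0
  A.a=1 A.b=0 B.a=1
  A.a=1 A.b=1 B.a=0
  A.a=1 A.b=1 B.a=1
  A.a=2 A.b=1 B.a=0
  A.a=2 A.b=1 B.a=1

outcome vector order: (A.a,A.b,B.a)
SC: 5 outcomes — {1/0/1, 1/1/0, 1/1/1, 2/1/0, 2/1/1}
claimed∖SC = {1/0/0}

spurious: A.a=1 A.b=0 B.a=0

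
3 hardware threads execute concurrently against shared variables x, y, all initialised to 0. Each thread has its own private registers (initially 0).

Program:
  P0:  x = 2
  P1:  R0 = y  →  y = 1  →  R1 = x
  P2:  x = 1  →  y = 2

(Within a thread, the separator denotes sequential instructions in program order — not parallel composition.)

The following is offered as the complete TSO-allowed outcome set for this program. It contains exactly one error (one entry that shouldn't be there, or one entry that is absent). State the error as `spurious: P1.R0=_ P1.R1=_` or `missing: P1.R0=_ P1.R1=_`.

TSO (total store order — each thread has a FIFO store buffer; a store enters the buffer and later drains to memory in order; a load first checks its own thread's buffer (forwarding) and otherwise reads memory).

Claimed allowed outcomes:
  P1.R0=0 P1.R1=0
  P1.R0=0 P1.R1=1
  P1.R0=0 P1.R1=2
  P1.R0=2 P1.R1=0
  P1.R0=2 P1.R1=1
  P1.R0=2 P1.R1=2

outcome vector order: (P1.R0,P1.R1)
[TSO] allowed = {00 01 02 21 22}
claimed∖TSO = {20}

spurious: P1.R0=2 P1.R1=0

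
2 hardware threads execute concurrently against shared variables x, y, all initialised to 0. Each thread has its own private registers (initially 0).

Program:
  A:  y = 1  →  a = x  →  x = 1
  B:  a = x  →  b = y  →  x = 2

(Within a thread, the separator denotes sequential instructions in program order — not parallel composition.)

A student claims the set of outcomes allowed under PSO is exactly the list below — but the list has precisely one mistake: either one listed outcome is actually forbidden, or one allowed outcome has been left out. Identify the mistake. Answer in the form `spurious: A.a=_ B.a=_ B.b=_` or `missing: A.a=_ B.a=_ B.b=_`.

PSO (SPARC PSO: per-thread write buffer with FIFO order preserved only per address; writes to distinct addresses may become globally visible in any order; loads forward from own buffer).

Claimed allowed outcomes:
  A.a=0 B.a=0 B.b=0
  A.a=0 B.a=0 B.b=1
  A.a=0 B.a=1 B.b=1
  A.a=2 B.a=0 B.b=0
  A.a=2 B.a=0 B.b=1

outcome vector order: (A.a,B.a,B.b)
PSO (6): 000 001 010 011 200 201
PSO∖claimed = {010}

missing: A.a=0 B.a=1 B.b=0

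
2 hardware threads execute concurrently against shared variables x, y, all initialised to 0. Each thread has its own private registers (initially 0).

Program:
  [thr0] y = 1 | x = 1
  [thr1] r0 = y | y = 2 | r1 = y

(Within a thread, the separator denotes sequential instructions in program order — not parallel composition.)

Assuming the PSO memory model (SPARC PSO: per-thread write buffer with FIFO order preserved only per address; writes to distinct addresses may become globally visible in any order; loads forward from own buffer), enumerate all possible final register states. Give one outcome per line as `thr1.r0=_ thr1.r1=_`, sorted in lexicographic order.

thr1.r0=0 thr1.r1=1
thr1.r0=0 thr1.r1=2
thr1.r0=1 thr1.r1=2

outcome vector order: (thr1.r0,thr1.r1)
|PSO outcomes| = 3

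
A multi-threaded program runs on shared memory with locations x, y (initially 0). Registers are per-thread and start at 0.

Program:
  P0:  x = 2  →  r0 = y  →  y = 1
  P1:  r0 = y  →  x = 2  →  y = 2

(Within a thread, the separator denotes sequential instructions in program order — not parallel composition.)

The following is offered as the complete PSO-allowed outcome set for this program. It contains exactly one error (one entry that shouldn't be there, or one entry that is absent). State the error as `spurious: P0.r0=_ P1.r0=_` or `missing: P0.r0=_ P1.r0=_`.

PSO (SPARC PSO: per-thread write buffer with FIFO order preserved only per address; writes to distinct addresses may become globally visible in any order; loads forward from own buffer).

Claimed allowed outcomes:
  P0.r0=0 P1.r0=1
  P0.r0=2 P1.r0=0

missing: P0.r0=0 P1.r0=0

outcome vector order: (P0.r0,P1.r0)
[PSO] allowed = {<0 0>; <0 1>; <2 0>}
PSO∖claimed = {<0 0>}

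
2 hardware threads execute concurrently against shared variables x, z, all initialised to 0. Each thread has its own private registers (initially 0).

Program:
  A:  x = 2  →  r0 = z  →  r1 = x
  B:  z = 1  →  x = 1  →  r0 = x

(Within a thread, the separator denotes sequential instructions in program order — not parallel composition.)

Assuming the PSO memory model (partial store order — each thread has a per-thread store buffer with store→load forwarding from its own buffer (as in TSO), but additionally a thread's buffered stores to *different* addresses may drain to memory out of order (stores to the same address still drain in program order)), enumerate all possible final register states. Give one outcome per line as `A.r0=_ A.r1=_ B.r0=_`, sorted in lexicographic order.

outcome vector order: (A.r0,A.r1,B.r0)
|PSO outcomes| = 6

A.r0=0 A.r1=1 B.r0=1
A.r0=0 A.r1=2 B.r0=1
A.r0=0 A.r1=2 B.r0=2
A.r0=1 A.r1=1 B.r0=1
A.r0=1 A.r1=2 B.r0=1
A.r0=1 A.r1=2 B.r0=2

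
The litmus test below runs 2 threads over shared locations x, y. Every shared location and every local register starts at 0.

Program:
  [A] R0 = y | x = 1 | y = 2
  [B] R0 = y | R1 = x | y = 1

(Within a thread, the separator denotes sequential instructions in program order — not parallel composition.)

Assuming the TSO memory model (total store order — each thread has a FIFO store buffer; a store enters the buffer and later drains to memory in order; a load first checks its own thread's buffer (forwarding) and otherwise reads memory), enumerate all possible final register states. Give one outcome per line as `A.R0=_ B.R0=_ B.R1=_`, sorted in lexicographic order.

outcome vector order: (A.R0,B.R0,B.R1)
|TSO outcomes| = 4

A.R0=0 B.R0=0 B.R1=0
A.R0=0 B.R0=0 B.R1=1
A.R0=0 B.R0=2 B.R1=1
A.R0=1 B.R0=0 B.R1=0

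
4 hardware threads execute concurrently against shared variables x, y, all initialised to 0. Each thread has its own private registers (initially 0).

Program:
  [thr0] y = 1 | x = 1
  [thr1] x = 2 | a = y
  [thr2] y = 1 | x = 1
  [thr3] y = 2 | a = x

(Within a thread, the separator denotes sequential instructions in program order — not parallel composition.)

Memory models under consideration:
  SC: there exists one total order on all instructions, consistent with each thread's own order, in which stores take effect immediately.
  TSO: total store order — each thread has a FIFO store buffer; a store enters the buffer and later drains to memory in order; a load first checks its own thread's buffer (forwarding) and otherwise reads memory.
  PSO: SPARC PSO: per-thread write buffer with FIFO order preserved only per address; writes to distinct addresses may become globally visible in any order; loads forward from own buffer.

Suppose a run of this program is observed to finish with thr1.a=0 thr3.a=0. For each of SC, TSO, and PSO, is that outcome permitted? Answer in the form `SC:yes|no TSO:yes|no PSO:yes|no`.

SC:no TSO:yes PSO:yes

outcome vector order: (thr1.a,thr3.a)
SC (8): 0/1; 0/2; 1/0; 1/1; 1/2; 2/0; 2/1; 2/2
TSO (9): 0/0; 0/1; 0/2; 1/0; 1/1; 1/2; 2/0; 2/1; 2/2
PSO (9): 0/0; 0/1; 0/2; 1/0; 1/1; 1/2; 2/0; 2/1; 2/2
target 0/0 ∈ {TSO,PSO}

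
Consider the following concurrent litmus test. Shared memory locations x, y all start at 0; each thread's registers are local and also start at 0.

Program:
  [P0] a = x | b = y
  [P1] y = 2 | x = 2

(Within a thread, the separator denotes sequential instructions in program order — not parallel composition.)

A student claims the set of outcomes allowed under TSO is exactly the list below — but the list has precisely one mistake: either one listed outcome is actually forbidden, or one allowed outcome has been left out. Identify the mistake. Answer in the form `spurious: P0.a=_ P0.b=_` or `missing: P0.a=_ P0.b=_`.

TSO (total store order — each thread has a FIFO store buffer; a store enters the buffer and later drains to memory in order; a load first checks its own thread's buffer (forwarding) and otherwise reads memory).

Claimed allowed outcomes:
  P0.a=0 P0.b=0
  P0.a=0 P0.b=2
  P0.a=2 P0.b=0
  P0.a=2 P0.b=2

spurious: P0.a=2 P0.b=0

outcome vector order: (P0.a,P0.b)
[TSO] allowed = {0/0 0/2 2/2}
claimed∖TSO = {2/0}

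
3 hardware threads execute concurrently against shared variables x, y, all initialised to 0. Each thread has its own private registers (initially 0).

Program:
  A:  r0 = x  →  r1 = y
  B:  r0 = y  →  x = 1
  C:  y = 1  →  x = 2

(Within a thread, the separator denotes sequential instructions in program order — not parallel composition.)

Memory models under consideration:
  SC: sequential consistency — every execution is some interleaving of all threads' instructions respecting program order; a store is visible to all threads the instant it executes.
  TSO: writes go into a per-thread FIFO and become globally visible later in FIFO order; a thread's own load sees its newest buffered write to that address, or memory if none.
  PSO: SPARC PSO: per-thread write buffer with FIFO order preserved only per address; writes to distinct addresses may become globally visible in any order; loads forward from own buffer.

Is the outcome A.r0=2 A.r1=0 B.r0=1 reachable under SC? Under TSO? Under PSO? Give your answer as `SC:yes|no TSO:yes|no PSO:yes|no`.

outcome vector order: (A.r0,A.r1,B.r0)
under SC → 000, 001, 010, 011, 100, 110, 111, 210, 211
under TSO → 000, 001, 010, 011, 100, 110, 111, 210, 211
under PSO → 000, 001, 010, 011, 100, 110, 111, 200, 201, 210, 211
target 201 ∈ {PSO}

SC:no TSO:no PSO:yes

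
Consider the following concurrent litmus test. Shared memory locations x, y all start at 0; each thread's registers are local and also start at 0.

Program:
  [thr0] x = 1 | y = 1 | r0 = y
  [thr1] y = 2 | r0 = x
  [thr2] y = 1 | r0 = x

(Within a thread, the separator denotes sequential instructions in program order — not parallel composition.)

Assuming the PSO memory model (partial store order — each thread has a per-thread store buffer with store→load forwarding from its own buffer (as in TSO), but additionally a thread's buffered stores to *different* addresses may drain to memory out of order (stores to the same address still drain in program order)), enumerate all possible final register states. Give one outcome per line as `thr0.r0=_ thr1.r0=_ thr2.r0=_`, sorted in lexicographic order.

thr0.r0=1 thr1.r0=0 thr2.r0=0
thr0.r0=1 thr1.r0=0 thr2.r0=1
thr0.r0=1 thr1.r0=1 thr2.r0=0
thr0.r0=1 thr1.r0=1 thr2.r0=1
thr0.r0=2 thr1.r0=0 thr2.r0=0
thr0.r0=2 thr1.r0=0 thr2.r0=1
thr0.r0=2 thr1.r0=1 thr2.r0=0
thr0.r0=2 thr1.r0=1 thr2.r0=1

outcome vector order: (thr0.r0,thr1.r0,thr2.r0)
|PSO outcomes| = 8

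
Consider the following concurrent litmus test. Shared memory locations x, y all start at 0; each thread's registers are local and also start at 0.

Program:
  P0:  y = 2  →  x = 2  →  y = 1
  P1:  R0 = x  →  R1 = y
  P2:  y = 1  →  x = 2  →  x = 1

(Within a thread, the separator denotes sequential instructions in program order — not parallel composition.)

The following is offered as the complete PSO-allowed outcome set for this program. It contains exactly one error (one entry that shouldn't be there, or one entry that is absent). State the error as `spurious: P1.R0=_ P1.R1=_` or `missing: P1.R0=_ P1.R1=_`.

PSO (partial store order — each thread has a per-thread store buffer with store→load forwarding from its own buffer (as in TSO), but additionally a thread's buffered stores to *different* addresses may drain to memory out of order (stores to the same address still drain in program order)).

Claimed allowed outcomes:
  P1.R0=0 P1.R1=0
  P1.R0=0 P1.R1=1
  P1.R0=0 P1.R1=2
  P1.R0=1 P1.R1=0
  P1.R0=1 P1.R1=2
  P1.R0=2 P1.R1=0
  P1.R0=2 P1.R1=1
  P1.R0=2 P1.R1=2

outcome vector order: (P1.R0,P1.R1)
PSO: 9 outcomes — {(0,0); (0,1); (0,2); (1,0); (1,1); (1,2); (2,0); (2,1); (2,2)}
PSO∖claimed = {(1,1)}

missing: P1.R0=1 P1.R1=1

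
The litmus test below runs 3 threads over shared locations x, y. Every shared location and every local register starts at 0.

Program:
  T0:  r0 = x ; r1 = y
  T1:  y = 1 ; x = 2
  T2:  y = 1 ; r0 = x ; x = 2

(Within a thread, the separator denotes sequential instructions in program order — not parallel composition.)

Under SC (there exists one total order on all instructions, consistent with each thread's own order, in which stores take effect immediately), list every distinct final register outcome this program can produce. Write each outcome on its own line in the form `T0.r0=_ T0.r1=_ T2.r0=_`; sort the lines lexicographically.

T0.r0=0 T0.r1=0 T2.r0=0
T0.r0=0 T0.r1=0 T2.r0=2
T0.r0=0 T0.r1=1 T2.r0=0
T0.r0=0 T0.r1=1 T2.r0=2
T0.r0=2 T0.r1=1 T2.r0=0
T0.r0=2 T0.r1=1 T2.r0=2

outcome vector order: (T0.r0,T0.r1,T2.r0)
|SC outcomes| = 6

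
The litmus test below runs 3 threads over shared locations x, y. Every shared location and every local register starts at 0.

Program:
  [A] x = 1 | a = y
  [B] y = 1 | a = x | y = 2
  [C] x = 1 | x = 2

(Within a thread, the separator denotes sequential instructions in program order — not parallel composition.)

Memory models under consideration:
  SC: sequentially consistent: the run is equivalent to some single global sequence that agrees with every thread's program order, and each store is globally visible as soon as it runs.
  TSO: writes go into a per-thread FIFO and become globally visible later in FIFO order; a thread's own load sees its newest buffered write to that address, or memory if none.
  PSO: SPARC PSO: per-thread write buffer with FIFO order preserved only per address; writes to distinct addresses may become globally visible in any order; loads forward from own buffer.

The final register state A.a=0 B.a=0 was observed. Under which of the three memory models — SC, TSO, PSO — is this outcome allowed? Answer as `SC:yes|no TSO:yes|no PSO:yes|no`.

outcome vector order: (A.a,B.a)
under SC → 0/1 0/2 1/0 1/1 1/2 2/0 2/1 2/2
under TSO → 0/0 0/1 0/2 1/0 1/1 1/2 2/0 2/1 2/2
under PSO → 0/0 0/1 0/2 1/0 1/1 1/2 2/0 2/1 2/2
target 0/0 ∈ {TSO,PSO}

SC:no TSO:yes PSO:yes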